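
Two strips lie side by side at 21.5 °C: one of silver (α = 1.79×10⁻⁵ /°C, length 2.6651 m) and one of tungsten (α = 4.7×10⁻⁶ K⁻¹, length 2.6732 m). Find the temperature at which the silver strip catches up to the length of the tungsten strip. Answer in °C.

T = 252.0 °C

L₁(1 + α₁ΔT) = L₂(1 + α₂ΔT) ⇒ ΔT = (L₂ − L₁)/(α₁L₁ − α₂L₂)
L₂ − L₁ = 2.6732 − 2.6651 = 8.10×10⁻³ m
α₁L₁ − α₂L₂ = 1.79×10⁻⁵×2.6651 − 4.7×10⁻⁶×2.6732 = 3.514125×10⁻⁵ m/K
ΔT = 8.10×10⁻³ / 3.514125×10⁻⁵ = 230.498 K
T = 21.5 + 230.498 = 251.998 °C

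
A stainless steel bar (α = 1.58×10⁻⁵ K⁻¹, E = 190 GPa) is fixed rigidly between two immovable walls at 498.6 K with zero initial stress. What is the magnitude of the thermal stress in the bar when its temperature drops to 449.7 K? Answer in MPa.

σ = 147 MPa

Fully constrained: the free strain ε = αΔT is blocked, so σ = Eε = EαΔT.
|ΔT| = 48.9 K
σ = 190×10⁹ × 1.58×10⁻⁵ × 48.9 = 1.47×10⁸ Pa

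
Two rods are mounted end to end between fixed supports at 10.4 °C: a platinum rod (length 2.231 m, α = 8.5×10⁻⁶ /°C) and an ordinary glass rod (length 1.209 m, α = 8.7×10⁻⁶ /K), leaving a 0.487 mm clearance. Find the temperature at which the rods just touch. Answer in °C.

T = 26.9 °C

Gap closes when ΔL₁ + ΔL₂ = 0.487 mm = 4.87×10⁻⁴ m
(α₁L₁ + α₂L₂)ΔT = g
α₁L₁ + α₂L₂ = 8.5×10⁻⁶×2.231 + 8.7×10⁻⁶×1.209 = 2.94818×10⁻⁵ m/K
ΔT = 4.87×10⁻⁴ / 2.94818×10⁻⁵ = 16.519 K
T = 10.4 + 16.519 = 26.919 °C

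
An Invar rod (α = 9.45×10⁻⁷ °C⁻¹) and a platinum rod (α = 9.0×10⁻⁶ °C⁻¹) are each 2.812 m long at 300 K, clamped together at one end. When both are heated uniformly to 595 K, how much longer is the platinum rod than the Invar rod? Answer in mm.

ΔT = 295 K
Invar: ΔL = 9.45×10⁻⁷ × 2.812 m × 295 = 7.8392×10⁻⁴ m = 0.78392 mm
platinum: ΔL = 9.0×10⁻⁶ × 2.812 m × 295 = 7.4659×10⁻³ m = 7.4659 mm
difference = 7.4659 − 0.78392 = 6.68198 mm

6.68 mm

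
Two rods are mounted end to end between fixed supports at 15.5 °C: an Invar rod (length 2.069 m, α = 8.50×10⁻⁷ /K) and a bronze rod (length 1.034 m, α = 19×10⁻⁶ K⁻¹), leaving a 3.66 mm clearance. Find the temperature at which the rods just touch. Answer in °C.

α₁L₁ = 1.75865×10⁻⁶ m/K, α₂L₂ = 1.9646×10⁻⁵ m/K → total 2.140465×10⁻⁵ m/K
ΔT = g/(α₁L₁+α₂L₂) = 3.66×10⁻³ / 2.140465×10⁻⁵ = 170.99 K
T = 15.5 + 170.99 = 186.49 °C

T = 186 °C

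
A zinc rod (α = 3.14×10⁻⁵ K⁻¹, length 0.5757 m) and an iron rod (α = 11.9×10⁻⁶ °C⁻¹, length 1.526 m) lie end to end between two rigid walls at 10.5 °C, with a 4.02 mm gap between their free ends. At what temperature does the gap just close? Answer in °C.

Gap closes when ΔL₁ + ΔL₂ = 4.02 mm = 4.02×10⁻³ m
(α₁L₁ + α₂L₂)ΔT = g
α₁L₁ + α₂L₂ = 3.14×10⁻⁵×0.5757 + 11.9×10⁻⁶×1.526 = 3.623638×10⁻⁵ m/K
ΔT = 4.02×10⁻³ / 3.623638×10⁻⁵ = 110.94 K
T = 10.5 + 110.94 = 121.44 °C

T = 121 °C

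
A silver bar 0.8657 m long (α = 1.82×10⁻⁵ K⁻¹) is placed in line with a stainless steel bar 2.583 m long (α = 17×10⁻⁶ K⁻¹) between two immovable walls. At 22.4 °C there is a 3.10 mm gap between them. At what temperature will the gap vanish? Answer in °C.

T = 74.4 °C

α₁L₁ = 1.575574×10⁻⁵ m/K, α₂L₂ = 4.3911×10⁻⁵ m/K → total 5.966674×10⁻⁵ m/K
ΔT = g/(α₁L₁+α₂L₂) = 3.10×10⁻³ / 5.966674×10⁻⁵ = 51.955 K
T = 22.4 + 51.955 = 74.355 °C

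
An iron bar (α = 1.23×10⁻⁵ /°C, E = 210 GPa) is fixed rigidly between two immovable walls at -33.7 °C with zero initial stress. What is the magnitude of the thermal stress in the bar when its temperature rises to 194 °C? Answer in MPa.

Fully constrained: the free strain ε = αΔT is blocked, so σ = Eε = EαΔT.
|ΔT| = 227.7 K
σ = 210×10⁹ × 1.23×10⁻⁵ × 227.7 = 5.88×10⁸ Pa

σ = 588 MPa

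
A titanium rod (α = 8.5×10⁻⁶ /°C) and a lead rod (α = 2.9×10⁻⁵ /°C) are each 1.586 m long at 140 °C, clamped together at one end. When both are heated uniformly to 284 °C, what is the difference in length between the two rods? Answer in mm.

ΔT = 144 K
titanium: ΔL = 8.5×10⁻⁶ × 1.586 m × 144 = 1.9413×10⁻³ m = 1.9413 mm
lead: ΔL = 2.9×10⁻⁵ × 1.586 m × 144 = 6.6231×10⁻³ m = 6.6231 mm
difference = 6.6231 − 1.9413 = 4.6818 mm

4.68 mm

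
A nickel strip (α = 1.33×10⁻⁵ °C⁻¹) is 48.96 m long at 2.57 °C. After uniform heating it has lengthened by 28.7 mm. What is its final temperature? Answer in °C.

ΔL = αL₀ΔT ⇒ ΔT = ΔL / (αL₀)
ΔT = 28.7×10⁻³ m / (1.33×10⁻⁵ × 48.96 m) = 44.075 K
T = 2.57 + 44.075 = 46.645 °C

T = 46.6 °C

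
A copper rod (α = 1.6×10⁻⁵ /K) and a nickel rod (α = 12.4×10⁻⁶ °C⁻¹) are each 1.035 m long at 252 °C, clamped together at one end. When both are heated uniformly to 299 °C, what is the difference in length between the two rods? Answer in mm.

ΔT = 47 K
copper: ΔL = 1.6×10⁻⁵ × 1.035 m × 47 = 7.7832×10⁻⁴ m = 0.77832 mm
nickel: ΔL = 12.4×10⁻⁶ × 1.035 m × 47 = 6.0320×10⁻⁴ m = 0.60320 mm
difference = 0.77832 − 0.60320 = 0.17512 mm

0.175 mm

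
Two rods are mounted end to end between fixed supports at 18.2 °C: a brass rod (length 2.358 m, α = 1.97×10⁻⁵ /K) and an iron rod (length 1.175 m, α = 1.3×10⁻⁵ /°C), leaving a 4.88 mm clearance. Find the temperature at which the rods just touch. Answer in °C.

T = 97.3 °C

Gap closes when ΔL₁ + ΔL₂ = 4.88 mm = 4.88×10⁻³ m
(α₁L₁ + α₂L₂)ΔT = g
α₁L₁ + α₂L₂ = 1.97×10⁻⁵×2.358 + 1.3×10⁻⁵×1.175 = 6.17276×10⁻⁵ m/K
ΔT = 4.88×10⁻³ / 6.17276×10⁻⁵ = 79.057 K
T = 18.2 + 79.057 = 97.257 °C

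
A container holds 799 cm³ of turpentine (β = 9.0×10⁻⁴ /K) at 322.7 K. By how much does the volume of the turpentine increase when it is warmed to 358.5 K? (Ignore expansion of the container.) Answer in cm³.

|ΔT| = |358.5 − 322.7| = 35.8 K
ΔV = βV₀ΔT = (9.0×10⁻⁴)(799)(35.8) = 25.7 cm³

ΔV = 25.7 cm³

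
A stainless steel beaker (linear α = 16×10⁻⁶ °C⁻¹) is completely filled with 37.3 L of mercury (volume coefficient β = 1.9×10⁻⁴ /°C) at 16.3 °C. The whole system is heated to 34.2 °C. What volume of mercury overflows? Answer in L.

0.0948 L

The beaker also expands: β_container ≈ 3α = 4.8×10⁻⁵ /K
Net overflow = V₀(β_liq − 3α_cont)ΔT
β − 3α = 1.90×10⁻⁴ − 4.8×10⁻⁵ = 1.42×10⁻⁴ /K; ΔT = 17.9 K
ΔV = 37.3 × 1.42×10⁻⁴ × 17.9 = 0.0948 L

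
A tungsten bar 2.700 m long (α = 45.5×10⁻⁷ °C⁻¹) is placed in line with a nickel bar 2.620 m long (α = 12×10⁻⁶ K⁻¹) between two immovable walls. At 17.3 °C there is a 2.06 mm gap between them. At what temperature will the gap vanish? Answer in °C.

Gap closes when ΔL₁ + ΔL₂ = 2.06 mm = 2.06×10⁻³ m
(α₁L₁ + α₂L₂)ΔT = g
α₁L₁ + α₂L₂ = 45.5×10⁻⁷×2.700 + 12×10⁻⁶×2.620 = 4.3725×10⁻⁵ m/K
ΔT = 2.06×10⁻³ / 4.3725×10⁻⁵ = 47.113 K
T = 17.3 + 47.113 = 64.413 °C

T = 64.4 °C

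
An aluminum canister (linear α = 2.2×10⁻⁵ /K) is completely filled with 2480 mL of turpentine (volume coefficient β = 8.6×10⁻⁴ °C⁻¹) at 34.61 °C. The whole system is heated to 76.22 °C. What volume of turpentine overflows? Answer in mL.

81.9 mL

The canister also expands: β_container ≈ 3α = 6.6×10⁻⁵ /K
Net overflow = V₀(β_liq − 3α_cont)ΔT
β − 3α = 8.60×10⁻⁴ − 6.6×10⁻⁵ = 7.94×10⁻⁴ /K; ΔT = 41.61 K
ΔV = 2480 × 7.94×10⁻⁴ × 41.61 = 81.9 mL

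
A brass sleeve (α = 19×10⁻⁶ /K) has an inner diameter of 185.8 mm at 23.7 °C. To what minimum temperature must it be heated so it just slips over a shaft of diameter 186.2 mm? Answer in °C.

T = 137 °C

Required Δd = 186.2 − 185.8 = 0.4 mm
Δd = αd₀ΔT ⇒ ΔT = Δd/(αd₀) = 0.4 / (19×10⁻⁶ × 185.8) = 113.31 K
T_min = 23.7 + 113.31 = 137.01 °C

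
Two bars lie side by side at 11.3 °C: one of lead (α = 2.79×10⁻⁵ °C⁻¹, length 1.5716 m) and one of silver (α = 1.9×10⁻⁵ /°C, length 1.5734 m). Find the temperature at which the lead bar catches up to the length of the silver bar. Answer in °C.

T = 140.3 °C

L₁(1 + α₁ΔT) = L₂(1 + α₂ΔT) ⇒ ΔT = (L₂ − L₁)/(α₁L₁ − α₂L₂)
L₂ − L₁ = 1.5734 − 1.5716 = 1.80×10⁻³ m
α₁L₁ − α₂L₂ = 2.79×10⁻⁵×1.5716 − 1.9×10⁻⁵×1.5734 = 1.395304×10⁻⁵ m/K
ΔT = 1.80×10⁻³ / 1.395304×10⁻⁵ = 129.004 K
T = 11.3 + 129.004 = 140.304 °C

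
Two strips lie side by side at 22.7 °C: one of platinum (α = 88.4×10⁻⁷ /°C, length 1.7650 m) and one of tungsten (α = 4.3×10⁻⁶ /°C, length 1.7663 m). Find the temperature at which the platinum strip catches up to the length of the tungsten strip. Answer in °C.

T = 185.0 °C

L₁(1 + α₁ΔT) = L₂(1 + α₂ΔT) ⇒ ΔT = (L₂ − L₁)/(α₁L₁ − α₂L₂)
L₂ − L₁ = 1.7663 − 1.7650 = 1.30×10⁻³ m
α₁L₁ − α₂L₂ = 88.4×10⁻⁷×1.7650 − 4.3×10⁻⁶×1.7663 = 8.00751×10⁻⁶ m/K
ΔT = 1.30×10⁻³ / 8.00751×10⁻⁶ = 162.348 K
T = 22.7 + 162.348 = 185.048 °C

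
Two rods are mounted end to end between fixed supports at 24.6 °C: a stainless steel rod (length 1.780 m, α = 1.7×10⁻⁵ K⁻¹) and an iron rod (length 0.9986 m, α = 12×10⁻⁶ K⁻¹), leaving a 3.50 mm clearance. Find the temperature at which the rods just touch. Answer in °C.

T = 107 °C

α₁L₁ = 3.026×10⁻⁵ m/K, α₂L₂ = 1.19832×10⁻⁵ m/K → total 4.22432×10⁻⁵ m/K
ΔT = g/(α₁L₁+α₂L₂) = 3.50×10⁻³ / 4.22432×10⁻⁵ = 82.85 K
T = 24.6 + 82.85 = 107.45 °C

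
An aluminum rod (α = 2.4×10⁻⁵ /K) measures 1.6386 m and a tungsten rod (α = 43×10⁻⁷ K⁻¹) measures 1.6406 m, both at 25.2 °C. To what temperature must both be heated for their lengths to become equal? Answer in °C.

T = 87.17 °C

Equal length when α₁L₁ΔT − α₂L₂ΔT = L₂ − L₁ = 2.00×10⁻³ m
α₁L₁ = 3.93264×10⁻⁵, α₂L₂ = 7.05458×10⁻⁶ → Δ(αL) = 3.227182×10⁻⁵ m/K
ΔT = 2.00×10⁻³ / 3.227182×10⁻⁵ = 61.9736 K, so T = 25.2 + 61.9736 = 87.1736 °C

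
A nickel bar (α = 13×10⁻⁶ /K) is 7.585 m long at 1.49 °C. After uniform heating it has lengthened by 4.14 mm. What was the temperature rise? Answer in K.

ΔL = αL₀ΔT ⇒ ΔT = ΔL / (αL₀)
ΔT = 4.14×10⁻³ m / (13×10⁻⁶ × 7.585 m) = 41.986 K

ΔT = 42.0 K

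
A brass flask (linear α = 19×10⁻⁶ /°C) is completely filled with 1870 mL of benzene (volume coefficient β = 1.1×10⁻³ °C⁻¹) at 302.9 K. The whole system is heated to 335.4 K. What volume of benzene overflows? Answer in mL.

The flask also expands: β_container ≈ 3α = 5.7×10⁻⁵ /K
Net overflow = V₀(β_liq − 3α_cont)ΔT
β − 3α = 1.10×10⁻³ − 5.7×10⁻⁵ = 1.043×10⁻³ /K; ΔT = 32.5 K
ΔV = 1870 × 1.043×10⁻³ × 32.5 = 63.4 mL

63.4 mL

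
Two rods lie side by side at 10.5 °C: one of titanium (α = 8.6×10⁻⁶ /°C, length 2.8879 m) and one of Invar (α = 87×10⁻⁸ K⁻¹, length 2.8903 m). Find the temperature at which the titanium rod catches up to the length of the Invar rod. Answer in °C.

L₁(1 + α₁ΔT) = L₂(1 + α₂ΔT) ⇒ ΔT = (L₂ − L₁)/(α₁L₁ − α₂L₂)
L₂ − L₁ = 2.8903 − 2.8879 = 2.40×10⁻³ m
α₁L₁ − α₂L₂ = 8.6×10⁻⁶×2.8879 − 87×10⁻⁸×2.8903 = 2.2321379×10⁻⁵ m/K
ΔT = 2.40×10⁻³ / 2.2321379×10⁻⁵ = 107.520 K
T = 10.5 + 107.520 = 118.020 °C

T = 118.0 °C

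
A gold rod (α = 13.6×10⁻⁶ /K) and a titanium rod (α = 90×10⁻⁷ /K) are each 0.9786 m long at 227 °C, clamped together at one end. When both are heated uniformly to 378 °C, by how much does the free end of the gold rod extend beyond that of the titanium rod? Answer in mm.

0.680 mm

ΔT = 151 K
gold: ΔL = 13.6×10⁻⁶ × 0.9786 m × 151 = 2.0097×10⁻³ m = 2.0097 mm
titanium: ΔL = 90×10⁻⁷ × 0.9786 m × 151 = 1.3299×10⁻³ m = 1.3299 mm
difference = 2.0097 − 1.3299 = 0.6798 mm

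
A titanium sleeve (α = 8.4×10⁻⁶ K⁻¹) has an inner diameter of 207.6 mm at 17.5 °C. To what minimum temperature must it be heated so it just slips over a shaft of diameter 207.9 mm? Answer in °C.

T = 190 °C

Required Δd = 207.9 − 207.6 = 0.3 mm
Δd = αd₀ΔT ⇒ ΔT = Δd/(αd₀) = 0.3 / (8.4×10⁻⁶ × 207.6) = 172.03 K
T_min = 17.5 + 172.03 = 189.53 °C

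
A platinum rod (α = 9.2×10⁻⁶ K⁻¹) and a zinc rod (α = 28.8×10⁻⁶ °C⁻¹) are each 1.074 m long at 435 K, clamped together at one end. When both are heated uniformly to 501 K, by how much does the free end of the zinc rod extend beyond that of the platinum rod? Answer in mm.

ΔT = 66 K
platinum: ΔL = 9.2×10⁻⁶ × 1.074 m × 66 = 6.5213×10⁻⁴ m = 0.65213 mm
zinc: ΔL = 28.8×10⁻⁶ × 1.074 m × 66 = 2.0415×10⁻³ m = 2.0415 mm
difference = 2.0415 − 0.65213 = 1.38937 mm

1.39 mm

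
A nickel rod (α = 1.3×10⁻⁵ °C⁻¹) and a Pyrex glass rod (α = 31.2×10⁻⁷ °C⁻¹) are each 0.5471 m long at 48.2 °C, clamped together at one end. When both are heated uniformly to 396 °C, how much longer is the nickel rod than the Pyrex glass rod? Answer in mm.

ΔT = 347.8 K
nickel: ΔL = 1.3×10⁻⁵ × 0.5471 m × 347.8 = 2.4737×10⁻³ m = 2.4737 mm
Pyrex glass: ΔL = 31.2×10⁻⁷ × 0.5471 m × 347.8 = 5.9368×10⁻⁴ m = 0.59368 mm
difference = 2.4737 − 0.59368 = 1.88002 mm

1.88 mm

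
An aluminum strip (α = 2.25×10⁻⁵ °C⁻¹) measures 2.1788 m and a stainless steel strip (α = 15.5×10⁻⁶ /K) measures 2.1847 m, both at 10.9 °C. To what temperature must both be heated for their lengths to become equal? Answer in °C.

T = 400.1 °C

Equal length when α₁L₁ΔT − α₂L₂ΔT = L₂ − L₁ = 5.90×10⁻³ m
α₁L₁ = 4.9023×10⁻⁵, α₂L₂ = 3.386285×10⁻⁵ → Δ(αL) = 1.516015×10⁻⁵ m/K
ΔT = 5.90×10⁻³ / 1.516015×10⁻⁵ = 389.178 K, so T = 10.9 + 389.178 = 400.078 °C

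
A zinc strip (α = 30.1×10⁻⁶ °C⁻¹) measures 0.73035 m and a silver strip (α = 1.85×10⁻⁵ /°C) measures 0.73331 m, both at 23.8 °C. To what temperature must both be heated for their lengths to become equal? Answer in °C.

T = 375.5 °C

L₁(1 + α₁ΔT) = L₂(1 + α₂ΔT) ⇒ ΔT = (L₂ − L₁)/(α₁L₁ − α₂L₂)
L₂ − L₁ = 0.73331 − 0.73035 = 2.96×10⁻³ m
α₁L₁ − α₂L₂ = 30.1×10⁻⁶×0.73035 − 1.85×10⁻⁵×0.73331 = 8.4173×10⁻⁶ m/K
ΔT = 2.96×10⁻³ / 8.4173×10⁻⁶ = 351.657 K
T = 23.8 + 351.657 = 375.457 °C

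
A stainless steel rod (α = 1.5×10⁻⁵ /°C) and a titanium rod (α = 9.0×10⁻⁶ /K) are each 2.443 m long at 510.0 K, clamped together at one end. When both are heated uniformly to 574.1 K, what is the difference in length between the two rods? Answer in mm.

ΔT = 64.1 K
stainless steel: ΔL = 1.5×10⁻⁵ × 2.443 m × 64.1 = 2.3489×10⁻³ m = 2.3489 mm
titanium: ΔL = 9.0×10⁻⁶ × 2.443 m × 64.1 = 1.4094×10⁻³ m = 1.4094 mm
difference = 2.3489 − 1.4094 = 0.9395 mm

0.940 mm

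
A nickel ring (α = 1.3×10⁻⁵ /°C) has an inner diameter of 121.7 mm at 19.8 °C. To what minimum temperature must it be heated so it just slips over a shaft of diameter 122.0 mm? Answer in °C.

Required Δd = 122.0 − 121.7 = 0.3 mm
Δd = αd₀ΔT ⇒ ΔT = Δd/(αd₀) = 0.3 / (1.3×10⁻⁵ × 121.7) = 189.62 K
T_min = 19.8 + 189.62 = 209.42 °C

T = 209 °C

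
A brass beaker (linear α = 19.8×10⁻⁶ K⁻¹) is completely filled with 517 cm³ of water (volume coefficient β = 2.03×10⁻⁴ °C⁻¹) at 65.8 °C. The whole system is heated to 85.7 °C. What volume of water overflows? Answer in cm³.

The beaker also expands: β_container ≈ 3α = 5.94×10⁻⁵ /K
Net overflow = V₀(β_liq − 3α_cont)ΔT
β − 3α = 2.03×10⁻⁴ − 5.94×10⁻⁵ = 1.436×10⁻⁴ /K; ΔT = 19.9 K
ΔV = 517 × 1.436×10⁻⁴ × 19.9 = 1.48 cm³

1.48 cm³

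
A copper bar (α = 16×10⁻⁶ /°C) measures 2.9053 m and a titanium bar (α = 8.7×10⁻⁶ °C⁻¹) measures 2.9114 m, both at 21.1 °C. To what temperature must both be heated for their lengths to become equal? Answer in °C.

L₁(1 + α₁ΔT) = L₂(1 + α₂ΔT) ⇒ ΔT = (L₂ − L₁)/(α₁L₁ − α₂L₂)
L₂ − L₁ = 2.9114 − 2.9053 = 6.10×10⁻³ m
α₁L₁ − α₂L₂ = 16×10⁻⁶×2.9053 − 8.7×10⁻⁶×2.9114 = 2.115562×10⁻⁵ m/K
ΔT = 6.10×10⁻³ / 2.115562×10⁻⁵ = 288.339 K
T = 21.1 + 288.339 = 309.439 °C

T = 309.4 °C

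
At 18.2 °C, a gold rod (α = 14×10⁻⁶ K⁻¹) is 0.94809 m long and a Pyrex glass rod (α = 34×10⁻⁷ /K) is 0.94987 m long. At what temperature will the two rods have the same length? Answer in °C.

T = 195.4 °C

L₁(1 + α₁ΔT) = L₂(1 + α₂ΔT) ⇒ ΔT = (L₂ − L₁)/(α₁L₁ − α₂L₂)
L₂ − L₁ = 0.94987 − 0.94809 = 1.78×10⁻³ m
α₁L₁ − α₂L₂ = 14×10⁻⁶×0.94809 − 34×10⁻⁷×0.94987 = 1.0043702×10⁻⁵ m/K
ΔT = 1.78×10⁻³ / 1.0043702×10⁻⁵ = 177.225 K
T = 18.2 + 177.225 = 195.425 °C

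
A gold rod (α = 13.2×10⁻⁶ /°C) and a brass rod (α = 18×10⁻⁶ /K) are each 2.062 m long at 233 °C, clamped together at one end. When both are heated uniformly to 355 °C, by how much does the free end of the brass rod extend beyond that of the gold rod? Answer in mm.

ΔT = 122 K
gold: ΔL = 13.2×10⁻⁶ × 2.062 m × 122 = 3.3206×10⁻³ m = 3.3206 mm
brass: ΔL = 18×10⁻⁶ × 2.062 m × 122 = 4.5282×10⁻³ m = 4.5282 mm
difference = 4.5282 − 3.3206 = 1.2076 mm

1.21 mm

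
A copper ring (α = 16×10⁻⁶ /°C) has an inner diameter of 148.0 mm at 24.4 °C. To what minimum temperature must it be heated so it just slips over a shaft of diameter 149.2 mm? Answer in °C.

T = 531 °C

Required Δd = 149.2 − 148.0 = 1.2 mm
Δd = αd₀ΔT ⇒ ΔT = Δd/(αd₀) = 1.2 / (16×10⁻⁶ × 148.0) = 506.76 K
T_min = 24.4 + 506.76 = 531.16 °C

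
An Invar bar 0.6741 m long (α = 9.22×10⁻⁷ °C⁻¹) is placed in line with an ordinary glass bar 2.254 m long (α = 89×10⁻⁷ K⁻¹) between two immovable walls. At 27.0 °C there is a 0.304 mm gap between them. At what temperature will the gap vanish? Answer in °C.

T = 41.7 °C

α₁L₁ = 6.215202×10⁻⁷ m/K, α₂L₂ = 2.00606×10⁻⁵ m/K → total 2.06821202×10⁻⁵ m/K
ΔT = g/(α₁L₁+α₂L₂) = 3.04×10⁻⁴ / 2.06821202×10⁻⁵ = 14.699 K
T = 27.0 + 14.699 = 41.699 °C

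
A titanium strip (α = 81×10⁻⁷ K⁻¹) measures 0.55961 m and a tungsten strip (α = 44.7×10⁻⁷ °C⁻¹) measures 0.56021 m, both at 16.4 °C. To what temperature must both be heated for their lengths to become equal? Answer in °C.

T = 312.2 °C

L₁(1 + α₁ΔT) = L₂(1 + α₂ΔT) ⇒ ΔT = (L₂ − L₁)/(α₁L₁ − α₂L₂)
L₂ − L₁ = 0.56021 − 0.55961 = 6.00×10⁻⁴ m
α₁L₁ − α₂L₂ = 81×10⁻⁷×0.55961 − 44.7×10⁻⁷×0.56021 = 2.0287023×10⁻⁶ m/K
ΔT = 6.00×10⁻⁴ / 2.0287023×10⁻⁶ = 295.756 K
T = 16.4 + 295.756 = 312.156 °C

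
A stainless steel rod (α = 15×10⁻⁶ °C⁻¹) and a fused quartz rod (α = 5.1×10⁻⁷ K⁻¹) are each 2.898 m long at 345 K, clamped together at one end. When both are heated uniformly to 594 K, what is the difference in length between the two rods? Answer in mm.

10.5 mm

ΔT = 249 K
stainless steel: ΔL = 15×10⁻⁶ × 2.898 m × 249 = 1.0824×10⁻² m = 10.824 mm
fused quartz: ΔL = 5.1×10⁻⁷ × 2.898 m × 249 = 3.6802×10⁻⁴ m = 0.36802 mm
difference = 10.824 − 0.36802 = 10.45598 mm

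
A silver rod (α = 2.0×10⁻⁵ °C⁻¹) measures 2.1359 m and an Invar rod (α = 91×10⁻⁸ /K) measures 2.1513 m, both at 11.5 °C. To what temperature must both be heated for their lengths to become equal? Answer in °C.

L₁(1 + α₁ΔT) = L₂(1 + α₂ΔT) ⇒ ΔT = (L₂ − L₁)/(α₁L₁ − α₂L₂)
L₂ − L₁ = 2.1513 − 2.1359 = 1.54×10⁻² m
α₁L₁ − α₂L₂ = 2.0×10⁻⁵×2.1359 − 91×10⁻⁸×2.1513 = 4.0760317×10⁻⁵ m/K
ΔT = 1.54×10⁻² / 4.0760317×10⁻⁵ = 377.818 K
T = 11.5 + 377.818 = 389.318 °C

T = 389.3 °C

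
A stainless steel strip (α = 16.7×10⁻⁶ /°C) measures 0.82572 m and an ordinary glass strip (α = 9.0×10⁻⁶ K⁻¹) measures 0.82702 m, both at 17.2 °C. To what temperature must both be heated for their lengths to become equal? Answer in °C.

T = 222.0 °C

Equal length when α₁L₁ΔT − α₂L₂ΔT = L₂ − L₁ = 1.30×10⁻³ m
α₁L₁ = 1.3789524×10⁻⁵, α₂L₂ = 7.44318×10⁻⁶ → Δ(αL) = 6.346344×10⁻⁶ m/K
ΔT = 1.30×10⁻³ / 6.346344×10⁻⁶ = 204.842 K, so T = 17.2 + 204.842 = 222.042 °C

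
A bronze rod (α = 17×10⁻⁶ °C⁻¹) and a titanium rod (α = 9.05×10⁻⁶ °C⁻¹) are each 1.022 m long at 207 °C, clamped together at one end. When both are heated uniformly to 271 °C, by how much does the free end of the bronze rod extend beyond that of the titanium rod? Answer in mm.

0.520 mm

ΔT = 64 K
bronze: ΔL = 17×10⁻⁶ × 1.022 m × 64 = 1.1119×10⁻³ m = 1.1119 mm
titanium: ΔL = 9.05×10⁻⁶ × 1.022 m × 64 = 5.9194×10⁻⁴ m = 0.59194 mm
difference = 1.1119 − 0.59194 = 0.51996 mm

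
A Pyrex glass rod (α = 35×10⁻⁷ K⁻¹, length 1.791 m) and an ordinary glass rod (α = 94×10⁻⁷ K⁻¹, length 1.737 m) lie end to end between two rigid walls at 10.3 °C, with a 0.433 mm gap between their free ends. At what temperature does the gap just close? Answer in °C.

α₁L₁ = 6.2685×10⁻⁶ m/K, α₂L₂ = 1.63278×10⁻⁵ m/K → total 2.25963×10⁻⁵ m/K
ΔT = g/(α₁L₁+α₂L₂) = 4.33×10⁻⁴ / 2.25963×10⁻⁵ = 19.162 K
T = 10.3 + 19.162 = 29.462 °C

T = 29.5 °C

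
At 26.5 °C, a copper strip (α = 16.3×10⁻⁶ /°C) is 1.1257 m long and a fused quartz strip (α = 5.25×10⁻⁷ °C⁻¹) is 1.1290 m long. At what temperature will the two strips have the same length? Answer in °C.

T = 212.4 °C

L₁(1 + α₁ΔT) = L₂(1 + α₂ΔT) ⇒ ΔT = (L₂ − L₁)/(α₁L₁ − α₂L₂)
L₂ − L₁ = 1.1290 − 1.1257 = 3.30×10⁻³ m
α₁L₁ − α₂L₂ = 16.3×10⁻⁶×1.1257 − 5.25×10⁻⁷×1.1290 = 1.7756185×10⁻⁵ m/K
ΔT = 3.30×10⁻³ / 1.7756185×10⁻⁵ = 185.851 K
T = 26.5 + 185.851 = 212.351 °C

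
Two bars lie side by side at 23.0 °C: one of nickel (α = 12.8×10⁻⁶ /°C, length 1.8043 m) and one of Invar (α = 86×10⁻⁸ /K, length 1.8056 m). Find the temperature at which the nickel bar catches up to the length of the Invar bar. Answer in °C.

L₁(1 + α₁ΔT) = L₂(1 + α₂ΔT) ⇒ ΔT = (L₂ − L₁)/(α₁L₁ − α₂L₂)
L₂ − L₁ = 1.8056 − 1.8043 = 1.30×10⁻³ m
α₁L₁ − α₂L₂ = 12.8×10⁻⁶×1.8043 − 86×10⁻⁸×1.8056 = 2.1542224×10⁻⁵ m/K
ΔT = 1.30×10⁻³ / 2.1542224×10⁻⁵ = 60.3466 K
T = 23.0 + 60.3466 = 83.3466 °C

T = 83.35 °C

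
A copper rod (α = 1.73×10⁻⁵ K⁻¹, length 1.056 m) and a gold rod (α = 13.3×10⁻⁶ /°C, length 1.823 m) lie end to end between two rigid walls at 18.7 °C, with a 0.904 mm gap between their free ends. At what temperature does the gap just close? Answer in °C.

T = 40.0 °C

Gap closes when ΔL₁ + ΔL₂ = 0.904 mm = 9.04×10⁻⁴ m
(α₁L₁ + α₂L₂)ΔT = g
α₁L₁ + α₂L₂ = 1.73×10⁻⁵×1.056 + 13.3×10⁻⁶×1.823 = 4.25147×10⁻⁵ m/K
ΔT = 9.04×10⁻⁴ / 4.25147×10⁻⁵ = 21.263 K
T = 18.7 + 21.263 = 39.963 °C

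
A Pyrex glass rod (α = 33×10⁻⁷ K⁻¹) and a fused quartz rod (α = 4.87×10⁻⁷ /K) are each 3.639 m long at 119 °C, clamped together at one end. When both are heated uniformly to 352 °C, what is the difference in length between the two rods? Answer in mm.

ΔT = 233 K
Pyrex glass: ΔL = 33×10⁻⁷ × 3.639 m × 233 = 2.7980×10⁻³ m = 2.7980 mm
fused quartz: ΔL = 4.87×10⁻⁷ × 3.639 m × 233 = 4.1292×10⁻⁴ m = 0.41292 mm
difference = 2.7980 − 0.41292 = 2.38508 mm

2.39 mm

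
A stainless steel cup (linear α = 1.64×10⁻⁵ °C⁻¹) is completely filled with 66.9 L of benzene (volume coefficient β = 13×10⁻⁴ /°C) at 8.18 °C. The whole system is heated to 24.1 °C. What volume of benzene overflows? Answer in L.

The cup also expands: β_container ≈ 3α = 4.92×10⁻⁵ /K
Net overflow = V₀(β_liq − 3α_cont)ΔT
β − 3α = 1.30×10⁻³ − 4.92×10⁻⁵ = 1.2508×10⁻³ /K; ΔT = 15.92 K
ΔV = 66.9 × 1.2508×10⁻³ × 15.92 = 1.33 L

1.33 L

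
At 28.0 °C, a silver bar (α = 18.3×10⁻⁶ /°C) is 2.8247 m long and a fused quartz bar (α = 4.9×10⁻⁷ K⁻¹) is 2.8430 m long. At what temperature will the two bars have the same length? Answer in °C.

T = 391.8 °C

L₁(1 + α₁ΔT) = L₂(1 + α₂ΔT) ⇒ ΔT = (L₂ − L₁)/(α₁L₁ − α₂L₂)
L₂ − L₁ = 2.8430 − 2.8247 = 1.83×10⁻² m
α₁L₁ − α₂L₂ = 18.3×10⁻⁶×2.8247 − 4.9×10⁻⁷×2.8430 = 5.029894×10⁻⁵ m/K
ΔT = 1.83×10⁻² / 5.029894×10⁻⁵ = 363.825 K
T = 28.0 + 363.825 = 391.825 °C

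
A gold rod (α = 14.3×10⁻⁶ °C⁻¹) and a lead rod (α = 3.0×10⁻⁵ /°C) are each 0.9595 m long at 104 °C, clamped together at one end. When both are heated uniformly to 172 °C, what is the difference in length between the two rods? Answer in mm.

1.02 mm

ΔT = 68 K
gold: ΔL = 14.3×10⁻⁶ × 0.9595 m × 68 = 9.3302×10⁻⁴ m = 0.93302 mm
lead: ΔL = 3.0×10⁻⁵ × 0.9595 m × 68 = 1.9574×10⁻³ m = 1.9574 mm
difference = 1.9574 − 0.93302 = 1.02438 mm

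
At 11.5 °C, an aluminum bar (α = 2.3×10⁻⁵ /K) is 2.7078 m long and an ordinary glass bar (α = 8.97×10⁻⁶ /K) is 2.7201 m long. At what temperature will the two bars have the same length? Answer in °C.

T = 336.2 °C

Equal length when α₁L₁ΔT − α₂L₂ΔT = L₂ − L₁ = 1.23×10⁻² m
α₁L₁ = 6.22794×10⁻⁵, α₂L₂ = 2.4399297×10⁻⁵ → Δ(αL) = 3.7880103×10⁻⁵ m/K
ΔT = 1.23×10⁻² / 3.7880103×10⁻⁵ = 324.709 K, so T = 11.5 + 324.709 = 336.209 °C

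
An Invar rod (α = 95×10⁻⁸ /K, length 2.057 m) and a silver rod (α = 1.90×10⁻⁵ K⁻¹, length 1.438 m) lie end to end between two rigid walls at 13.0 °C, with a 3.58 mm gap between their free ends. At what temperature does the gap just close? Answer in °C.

T = 135 °C

α₁L₁ = 1.95415×10⁻⁶ m/K, α₂L₂ = 2.7322×10⁻⁵ m/K → total 2.927615×10⁻⁵ m/K
ΔT = g/(α₁L₁+α₂L₂) = 3.58×10⁻³ / 2.927615×10⁻⁵ = 122.28 K
T = 13.0 + 122.28 = 135.28 °C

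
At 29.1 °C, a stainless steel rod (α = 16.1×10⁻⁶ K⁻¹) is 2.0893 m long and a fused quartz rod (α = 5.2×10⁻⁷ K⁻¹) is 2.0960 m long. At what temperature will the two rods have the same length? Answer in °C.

Equal length when α₁L₁ΔT − α₂L₂ΔT = L₂ − L₁ = 6.70×10⁻³ m
α₁L₁ = 3.363773×10⁻⁵, α₂L₂ = 1.08992×10⁻⁶ → Δ(αL) = 3.254781×10⁻⁵ m/K
ΔT = 6.70×10⁻³ / 3.254781×10⁻⁵ = 205.851 K, so T = 29.1 + 205.851 = 234.951 °C

T = 235.0 °C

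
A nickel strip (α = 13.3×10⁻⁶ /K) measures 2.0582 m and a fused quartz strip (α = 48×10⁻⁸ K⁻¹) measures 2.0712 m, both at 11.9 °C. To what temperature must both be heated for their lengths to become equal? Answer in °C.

T = 504.7 °C

Equal length when α₁L₁ΔT − α₂L₂ΔT = L₂ − L₁ = 1.30×10⁻² m
α₁L₁ = 2.737406×10⁻⁵, α₂L₂ = 9.94176×10⁻⁷ → Δ(αL) = 2.6379884×10⁻⁵ m/K
ΔT = 1.30×10⁻² / 2.6379884×10⁻⁵ = 492.800 K, so T = 11.9 + 492.800 = 504.700 °C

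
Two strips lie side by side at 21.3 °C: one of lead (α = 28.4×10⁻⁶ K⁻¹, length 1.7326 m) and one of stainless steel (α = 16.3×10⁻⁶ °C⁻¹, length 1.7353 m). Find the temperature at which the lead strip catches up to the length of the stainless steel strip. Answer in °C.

T = 150.4 °C

Equal length when α₁L₁ΔT − α₂L₂ΔT = L₂ − L₁ = 2.70×10⁻³ m
α₁L₁ = 4.920584×10⁻⁵, α₂L₂ = 2.828539×10⁻⁵ → Δ(αL) = 2.092045×10⁻⁵ m/K
ΔT = 2.70×10⁻³ / 2.092045×10⁻⁵ = 129.060 K, so T = 21.3 + 129.060 = 150.360 °C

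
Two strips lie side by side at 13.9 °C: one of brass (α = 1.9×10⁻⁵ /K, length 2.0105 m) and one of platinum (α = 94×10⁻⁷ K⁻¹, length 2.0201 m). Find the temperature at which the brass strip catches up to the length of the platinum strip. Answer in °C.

L₁(1 + α₁ΔT) = L₂(1 + α₂ΔT) ⇒ ΔT = (L₂ − L₁)/(α₁L₁ − α₂L₂)
L₂ − L₁ = 2.0201 − 2.0105 = 9.60×10⁻³ m
α₁L₁ − α₂L₂ = 1.9×10⁻⁵×2.0105 − 94×10⁻⁷×2.0201 = 1.921056×10⁻⁵ m/K
ΔT = 9.60×10⁻³ / 1.921056×10⁻⁵ = 499.725 K
T = 13.9 + 499.725 = 513.625 °C

T = 513.6 °C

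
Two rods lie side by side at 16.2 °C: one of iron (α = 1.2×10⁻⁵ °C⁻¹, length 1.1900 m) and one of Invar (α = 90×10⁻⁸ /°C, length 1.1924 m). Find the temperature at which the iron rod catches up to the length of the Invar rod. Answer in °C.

L₁(1 + α₁ΔT) = L₂(1 + α₂ΔT) ⇒ ΔT = (L₂ − L₁)/(α₁L₁ − α₂L₂)
L₂ − L₁ = 1.1924 − 1.1900 = 2.40×10⁻³ m
α₁L₁ − α₂L₂ = 1.2×10⁻⁵×1.1900 − 90×10⁻⁸×1.1924 = 1.320684×10⁻⁵ m/K
ΔT = 2.40×10⁻³ / 1.320684×10⁻⁵ = 181.724 K
T = 16.2 + 181.724 = 197.924 °C

T = 197.9 °C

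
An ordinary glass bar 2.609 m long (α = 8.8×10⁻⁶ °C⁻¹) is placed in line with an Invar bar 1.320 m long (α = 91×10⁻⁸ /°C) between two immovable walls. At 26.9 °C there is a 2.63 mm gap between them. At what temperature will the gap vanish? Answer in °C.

Gap closes when ΔL₁ + ΔL₂ = 2.63 mm = 2.63×10⁻³ m
(α₁L₁ + α₂L₂)ΔT = g
α₁L₁ + α₂L₂ = 8.8×10⁻⁶×2.609 + 91×10⁻⁸×1.320 = 2.41604×10⁻⁵ m/K
ΔT = 2.63×10⁻³ / 2.41604×10⁻⁵ = 108.86 K
T = 26.9 + 108.86 = 135.76 °C

T = 136 °C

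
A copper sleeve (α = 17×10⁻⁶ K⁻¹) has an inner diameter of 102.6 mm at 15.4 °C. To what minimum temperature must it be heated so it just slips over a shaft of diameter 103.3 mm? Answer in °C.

T = 417 °C

Required Δd = 103.3 − 102.6 = 0.7 mm
Δd = αd₀ΔT ⇒ ΔT = Δd/(αd₀) = 0.7 / (17×10⁻⁶ × 102.6) = 401.33 K
T_min = 15.4 + 401.33 = 416.73 °C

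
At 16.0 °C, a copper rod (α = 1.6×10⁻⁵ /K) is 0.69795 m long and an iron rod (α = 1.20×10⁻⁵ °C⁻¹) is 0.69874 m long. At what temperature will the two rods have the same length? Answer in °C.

L₁(1 + α₁ΔT) = L₂(1 + α₂ΔT) ⇒ ΔT = (L₂ − L₁)/(α₁L₁ − α₂L₂)
L₂ − L₁ = 0.69874 − 0.69795 = 7.90×10⁻⁴ m
α₁L₁ − α₂L₂ = 1.6×10⁻⁵×0.69795 − 1.20×10⁻⁵×0.69874 = 2.78232×10⁻⁶ m/K
ΔT = 7.90×10⁻⁴ / 2.78232×10⁻⁶ = 283.936 K
T = 16.0 + 283.936 = 299.936 °C

T = 299.9 °C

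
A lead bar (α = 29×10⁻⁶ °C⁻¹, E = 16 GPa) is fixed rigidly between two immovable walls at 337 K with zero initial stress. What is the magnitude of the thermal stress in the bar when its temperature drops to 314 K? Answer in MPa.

σ = 10.7 MPa

Fully constrained: the free strain ε = αΔT is blocked, so σ = Eε = EαΔT.
|ΔT| = 23 K
σ = 16.0×10⁹ × 29×10⁻⁶ × 23 = 1.07×10⁷ Pa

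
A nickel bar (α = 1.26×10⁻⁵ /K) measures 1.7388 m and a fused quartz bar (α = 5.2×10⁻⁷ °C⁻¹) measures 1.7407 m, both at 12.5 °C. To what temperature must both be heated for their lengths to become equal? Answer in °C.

T = 103.0 °C

Equal length when α₁L₁ΔT − α₂L₂ΔT = L₂ − L₁ = 1.90×10⁻³ m
α₁L₁ = 2.190888×10⁻⁵, α₂L₂ = 9.05164×10⁻⁷ → Δ(αL) = 2.1003716×10⁻⁵ m/K
ΔT = 1.90×10⁻³ / 2.1003716×10⁻⁵ = 90.460 K, so T = 12.5 + 90.460 = 102.960 °C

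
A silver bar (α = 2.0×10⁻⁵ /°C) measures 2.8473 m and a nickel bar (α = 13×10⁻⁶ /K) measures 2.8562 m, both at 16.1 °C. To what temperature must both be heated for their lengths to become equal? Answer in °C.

L₁(1 + α₁ΔT) = L₂(1 + α₂ΔT) ⇒ ΔT = (L₂ − L₁)/(α₁L₁ − α₂L₂)
L₂ − L₁ = 2.8562 − 2.8473 = 8.90×10⁻³ m
α₁L₁ − α₂L₂ = 2.0×10⁻⁵×2.8473 − 13×10⁻⁶×2.8562 = 1.98154×10⁻⁵ m/K
ΔT = 8.90×10⁻³ / 1.98154×10⁻⁵ = 449.146 K
T = 16.1 + 449.146 = 465.246 °C

T = 465.2 °C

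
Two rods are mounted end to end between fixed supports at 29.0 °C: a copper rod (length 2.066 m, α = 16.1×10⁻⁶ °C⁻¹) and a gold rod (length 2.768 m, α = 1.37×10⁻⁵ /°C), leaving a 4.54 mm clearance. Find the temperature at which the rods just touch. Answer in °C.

α₁L₁ = 3.32626×10⁻⁵ m/K, α₂L₂ = 3.79216×10⁻⁵ m/K → total 7.11842×10⁻⁵ m/K
ΔT = g/(α₁L₁+α₂L₂) = 4.54×10⁻³ / 7.11842×10⁻⁵ = 63.778 K
T = 29.0 + 63.778 = 92.778 °C

T = 92.8 °C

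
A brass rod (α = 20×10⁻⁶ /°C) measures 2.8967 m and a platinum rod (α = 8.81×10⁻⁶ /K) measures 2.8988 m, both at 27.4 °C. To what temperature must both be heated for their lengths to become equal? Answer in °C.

Equal length when α₁L₁ΔT − α₂L₂ΔT = L₂ − L₁ = 2.10×10⁻³ m
α₁L₁ = 5.7934×10⁻⁵, α₂L₂ = 2.5538428×10⁻⁵ → Δ(αL) = 3.2395572×10⁻⁵ m/K
ΔT = 2.10×10⁻³ / 3.2395572×10⁻⁵ = 64.8237 K, so T = 27.4 + 64.8237 = 92.2237 °C

T = 92.22 °C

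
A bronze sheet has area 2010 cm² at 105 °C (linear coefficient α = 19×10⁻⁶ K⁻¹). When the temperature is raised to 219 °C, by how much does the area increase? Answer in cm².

ΔA = 8.71 cm²

Area coefficient ≈ 2α; |ΔT| = 114 K
ΔA = 2αA₀ΔT = 2(19×10⁻⁶)(2010)(114) = 8.71 cm²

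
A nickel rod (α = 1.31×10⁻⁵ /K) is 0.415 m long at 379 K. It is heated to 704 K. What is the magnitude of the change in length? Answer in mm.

|ΔT| = |704 − 379| = 325 K
ΔL = αL₀ΔT = (1.31×10⁻⁵)(0.415)(325) = 1.77×10⁻³ m

ΔL = 1.77 mm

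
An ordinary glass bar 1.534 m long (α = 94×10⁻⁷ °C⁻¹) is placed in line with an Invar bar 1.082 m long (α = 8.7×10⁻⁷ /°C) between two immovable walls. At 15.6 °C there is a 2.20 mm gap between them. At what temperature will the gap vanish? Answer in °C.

T = 159 °C

Gap closes when ΔL₁ + ΔL₂ = 2.20 mm = 2.20×10⁻³ m
(α₁L₁ + α₂L₂)ΔT = g
α₁L₁ + α₂L₂ = 94×10⁻⁷×1.534 + 8.7×10⁻⁷×1.082 = 1.536094×10⁻⁵ m/K
ΔT = 2.20×10⁻³ / 1.536094×10⁻⁵ = 143.22 K
T = 15.6 + 143.22 = 158.82 °C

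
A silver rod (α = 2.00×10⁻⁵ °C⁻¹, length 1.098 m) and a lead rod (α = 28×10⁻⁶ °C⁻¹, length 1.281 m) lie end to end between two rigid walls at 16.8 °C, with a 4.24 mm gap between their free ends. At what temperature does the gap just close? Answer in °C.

T = 90.1 °C

α₁L₁ = 2.196×10⁻⁵ m/K, α₂L₂ = 3.5868×10⁻⁵ m/K → total 5.7828×10⁻⁵ m/K
ΔT = g/(α₁L₁+α₂L₂) = 4.24×10⁻³ / 5.7828×10⁻⁵ = 73.321 K
T = 16.8 + 73.321 = 90.121 °C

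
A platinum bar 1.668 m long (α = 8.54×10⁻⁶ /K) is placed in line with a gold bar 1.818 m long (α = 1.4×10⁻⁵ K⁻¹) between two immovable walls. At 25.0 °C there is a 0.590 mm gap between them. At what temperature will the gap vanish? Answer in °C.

α₁L₁ = 1.424472×10⁻⁵ m/K, α₂L₂ = 2.5452×10⁻⁵ m/K → total 3.969672×10⁻⁵ m/K
ΔT = g/(α₁L₁+α₂L₂) = 5.90×10⁻⁴ / 3.969672×10⁻⁵ = 14.863 K
T = 25.0 + 14.863 = 39.863 °C

T = 39.9 °C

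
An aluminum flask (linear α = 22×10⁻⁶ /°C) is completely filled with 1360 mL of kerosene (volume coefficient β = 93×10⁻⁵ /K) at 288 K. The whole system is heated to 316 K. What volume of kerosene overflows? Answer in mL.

32.9 mL

The flask also expands: β_container ≈ 3α = 6.6×10⁻⁵ /K
Net overflow = V₀(β_liq − 3α_cont)ΔT
β − 3α = 9.30×10⁻⁴ − 6.6×10⁻⁵ = 8.64×10⁻⁴ /K; ΔT = 28 K
ΔV = 1360 × 8.64×10⁻⁴ × 28 = 32.9 mL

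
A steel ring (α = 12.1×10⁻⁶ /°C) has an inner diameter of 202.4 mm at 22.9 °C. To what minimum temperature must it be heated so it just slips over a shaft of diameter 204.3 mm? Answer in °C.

T = 799 °C

Required Δd = 204.3 − 202.4 = 1.9 mm
Δd = αd₀ΔT ⇒ ΔT = Δd/(αd₀) = 1.9 / (12.1×10⁻⁶ × 202.4) = 775.81 K
T_min = 22.9 + 775.81 = 798.71 °C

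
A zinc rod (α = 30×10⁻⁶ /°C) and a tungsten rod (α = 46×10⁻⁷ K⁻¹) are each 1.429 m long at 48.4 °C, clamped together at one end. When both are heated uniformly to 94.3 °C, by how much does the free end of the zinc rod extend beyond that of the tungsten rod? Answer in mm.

ΔT = 45.9 K
zinc: ΔL = 30×10⁻⁶ × 1.429 m × 45.9 = 1.9677×10⁻³ m = 1.9677 mm
tungsten: ΔL = 46×10⁻⁷ × 1.429 m × 45.9 = 3.0172×10⁻⁴ m = 0.30172 mm
difference = 1.9677 − 0.30172 = 1.66598 mm

1.67 mm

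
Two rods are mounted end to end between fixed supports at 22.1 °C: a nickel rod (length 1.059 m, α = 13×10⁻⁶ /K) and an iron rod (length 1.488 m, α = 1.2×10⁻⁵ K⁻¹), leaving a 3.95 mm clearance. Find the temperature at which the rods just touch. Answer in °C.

T = 147 °C

Gap closes when ΔL₁ + ΔL₂ = 3.95 mm = 3.95×10⁻³ m
(α₁L₁ + α₂L₂)ΔT = g
α₁L₁ + α₂L₂ = 13×10⁻⁶×1.059 + 1.2×10⁻⁵×1.488 = 3.1623×10⁻⁵ m/K
ΔT = 3.95×10⁻³ / 3.1623×10⁻⁵ = 124.91 K
T = 22.1 + 124.91 = 147.01 °C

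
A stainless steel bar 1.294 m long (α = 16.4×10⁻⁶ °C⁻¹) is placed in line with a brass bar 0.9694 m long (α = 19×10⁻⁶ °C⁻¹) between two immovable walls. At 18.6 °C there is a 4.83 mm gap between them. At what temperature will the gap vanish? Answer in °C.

α₁L₁ = 2.12216×10⁻⁵ m/K, α₂L₂ = 1.84186×10⁻⁵ m/K → total 3.96402×10⁻⁵ m/K
ΔT = g/(α₁L₁+α₂L₂) = 4.83×10⁻³ / 3.96402×10⁻⁵ = 121.85 K
T = 18.6 + 121.85 = 140.45 °C

T = 140 °C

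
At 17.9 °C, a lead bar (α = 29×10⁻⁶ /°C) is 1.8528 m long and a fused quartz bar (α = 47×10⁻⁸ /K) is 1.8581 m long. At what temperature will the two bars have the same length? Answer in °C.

T = 118.2 °C

Equal length when α₁L₁ΔT − α₂L₂ΔT = L₂ − L₁ = 5.30×10⁻³ m
α₁L₁ = 5.37312×10⁻⁵, α₂L₂ = 8.73307×10⁻⁷ → Δ(αL) = 5.2857893×10⁻⁵ m/K
ΔT = 5.30×10⁻³ / 5.2857893×10⁻⁵ = 100.269 K, so T = 17.9 + 100.269 = 118.169 °C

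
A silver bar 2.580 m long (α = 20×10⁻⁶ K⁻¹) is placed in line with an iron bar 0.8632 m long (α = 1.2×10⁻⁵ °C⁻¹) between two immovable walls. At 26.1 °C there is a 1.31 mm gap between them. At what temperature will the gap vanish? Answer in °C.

T = 47.2 °C

Gap closes when ΔL₁ + ΔL₂ = 1.31 mm = 1.31×10⁻³ m
(α₁L₁ + α₂L₂)ΔT = g
α₁L₁ + α₂L₂ = 20×10⁻⁶×2.580 + 1.2×10⁻⁵×0.8632 = 6.19584×10⁻⁵ m/K
ΔT = 1.31×10⁻³ / 6.19584×10⁻⁵ = 21.143 K
T = 26.1 + 21.143 = 47.243 °C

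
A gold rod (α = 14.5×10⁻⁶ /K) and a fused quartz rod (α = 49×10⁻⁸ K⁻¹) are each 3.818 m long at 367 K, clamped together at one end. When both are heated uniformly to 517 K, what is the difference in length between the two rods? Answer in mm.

8.02 mm

ΔT = 150 K
gold: ΔL = 14.5×10⁻⁶ × 3.818 m × 150 = 8.3041×10⁻³ m = 8.3041 mm
fused quartz: ΔL = 49×10⁻⁸ × 3.818 m × 150 = 2.8062×10⁻⁴ m = 0.28062 mm
difference = 8.3041 − 0.28062 = 8.02348 mm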